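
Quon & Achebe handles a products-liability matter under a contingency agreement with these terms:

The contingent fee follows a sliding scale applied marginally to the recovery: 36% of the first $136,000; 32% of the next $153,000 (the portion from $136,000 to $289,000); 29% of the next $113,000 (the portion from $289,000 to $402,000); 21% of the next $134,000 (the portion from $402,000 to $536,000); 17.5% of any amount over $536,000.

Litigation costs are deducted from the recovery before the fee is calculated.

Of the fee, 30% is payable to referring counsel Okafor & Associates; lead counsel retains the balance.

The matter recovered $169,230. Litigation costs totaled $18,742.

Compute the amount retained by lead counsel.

$37,517.31

Fee base (net of costs): $169,230 − $18,742 = $150,488
First $136,000 at 36% = $48,960.00
Remaining $14,488 at 32% = $4,636.16
Fee: $48,960.00 + $4,636.16 = $53,596.16
Referral share: 30% of $53,596.16 = $16,078.85; lead counsel retains $53,596.16 − $16,078.85 = $37,517.31.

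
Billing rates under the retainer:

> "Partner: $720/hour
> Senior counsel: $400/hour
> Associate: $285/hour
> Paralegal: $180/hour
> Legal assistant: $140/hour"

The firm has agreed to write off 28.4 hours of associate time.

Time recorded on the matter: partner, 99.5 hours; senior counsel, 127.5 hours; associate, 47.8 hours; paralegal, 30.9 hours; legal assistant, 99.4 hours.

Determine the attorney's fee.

$147,647.00

Partner: 99.5 × $720 = $71,640.00
Senior counsel: 127.5 × $400 = $51,000.00
Associate: 47.8 × $285 = $13,623.00
Paralegal: 30.9 × $180 = $5,562.00
Legal assistant: 99.4 × $140 = $13,916.00
Subtotal: $155,741.00
Write-off: 28.4 × $285 = $8,094.00
Total: $155,741.00 − $8,094.00 = $147,647.00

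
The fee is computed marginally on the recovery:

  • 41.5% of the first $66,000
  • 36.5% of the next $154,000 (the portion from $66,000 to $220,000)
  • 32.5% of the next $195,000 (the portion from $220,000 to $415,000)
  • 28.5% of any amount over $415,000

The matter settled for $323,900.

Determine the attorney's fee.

$117,367.50

First $66,000 at 41.5% = $27,390.00
Next $154,000 at 36.5% = $56,210.00
Remaining $103,900 at 32.5% = $33,767.50
Fee: $27,390.00 + $56,210.00 + $33,767.50 = $117,367.50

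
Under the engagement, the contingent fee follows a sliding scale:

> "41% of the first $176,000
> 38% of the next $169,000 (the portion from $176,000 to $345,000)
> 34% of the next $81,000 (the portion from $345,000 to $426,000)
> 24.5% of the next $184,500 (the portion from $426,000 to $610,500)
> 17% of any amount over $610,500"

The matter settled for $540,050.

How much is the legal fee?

$191,862.25

First $176,000 at 41% = $72,160.00
Next $169,000 at 38% = $64,220.00
Next $81,000 at 34% = $27,540.00
Remaining $114,050 at 24.5% = $27,942.25
Fee: $72,160.00 + $64,220.00 + $27,540.00 + $27,942.25 = $191,862.25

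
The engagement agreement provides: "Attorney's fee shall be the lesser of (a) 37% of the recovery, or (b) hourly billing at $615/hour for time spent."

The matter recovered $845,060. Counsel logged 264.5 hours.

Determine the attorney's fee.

$162,667.50

(a) 37% of $845,060 = $312,672.20
(b) 264.5 × $615 = $162,667.50
The lesser is (b): $162,667.50.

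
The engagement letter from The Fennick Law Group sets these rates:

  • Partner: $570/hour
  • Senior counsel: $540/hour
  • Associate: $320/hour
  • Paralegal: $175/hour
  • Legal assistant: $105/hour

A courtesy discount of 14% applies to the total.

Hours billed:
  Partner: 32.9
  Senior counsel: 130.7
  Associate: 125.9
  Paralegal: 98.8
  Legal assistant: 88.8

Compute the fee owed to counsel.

Partner: 32.9 × $570 = $18,753.00
Senior counsel: 130.7 × $540 = $70,578.00
Associate: 125.9 × $320 = $40,288.00
Paralegal: 98.8 × $175 = $17,290.00
Legal assistant: 88.8 × $105 = $9,324.00
Subtotal: $156,233.00
Less 14% discount: −$21,872.62
Total: $156,233.00 − $21,872.62 = $134,360.38

$134,360.38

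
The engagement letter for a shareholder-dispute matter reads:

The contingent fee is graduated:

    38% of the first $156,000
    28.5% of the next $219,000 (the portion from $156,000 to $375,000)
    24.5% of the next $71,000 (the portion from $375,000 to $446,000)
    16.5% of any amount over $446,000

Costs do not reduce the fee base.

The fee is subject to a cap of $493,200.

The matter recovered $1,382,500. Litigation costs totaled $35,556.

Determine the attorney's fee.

Fee base is the gross recovery, $1,382,500; costs are reimbursed separately.
First $156,000 at 38% = $59,280.00
Next $219,000 at 28.5% = $62,415.00
Next $71,000 at 24.5% = $17,395.00
Remaining $936,500 at 16.5% = $154,522.50
Fee: $59,280.00 + $62,415.00 + $17,395.00 + $154,522.50 = $293,612.50
$293,612.50 is under the $493,200 cap.

$293,612.50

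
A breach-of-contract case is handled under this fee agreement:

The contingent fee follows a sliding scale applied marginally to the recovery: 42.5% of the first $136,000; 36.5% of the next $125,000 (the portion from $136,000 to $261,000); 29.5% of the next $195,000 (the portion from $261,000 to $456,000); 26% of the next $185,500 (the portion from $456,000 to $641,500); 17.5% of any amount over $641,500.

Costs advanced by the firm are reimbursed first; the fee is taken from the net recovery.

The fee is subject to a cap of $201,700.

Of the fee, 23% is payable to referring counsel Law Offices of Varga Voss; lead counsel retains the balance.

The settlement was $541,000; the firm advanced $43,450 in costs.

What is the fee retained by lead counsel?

$132,249.81

Fee base (net of costs): $541,000 − $43,450 = $497,550
First $136,000 at 42.5% = $57,800.00
Next $125,000 at 36.5% = $45,625.00
Next $195,000 at 29.5% = $57,525.00
Remaining $41,550 at 26% = $10,803.00
Fee: $57,800.00 + $45,625.00 + $57,525.00 + $10,803.00 = $171,753.00
$171,753.00 is under the $201,700 cap.
Referral share: 23% of $171,753.00 = $39,503.19; lead counsel retains $171,753.00 − $39,503.19 = $132,249.81.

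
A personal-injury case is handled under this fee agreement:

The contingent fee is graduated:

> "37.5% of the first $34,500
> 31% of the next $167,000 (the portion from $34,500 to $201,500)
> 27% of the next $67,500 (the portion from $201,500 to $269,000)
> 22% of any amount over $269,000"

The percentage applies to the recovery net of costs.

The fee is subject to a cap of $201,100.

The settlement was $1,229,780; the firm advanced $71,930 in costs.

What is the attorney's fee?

Fee base (net of costs): $1,229,780 − $71,930 = $1,157,850
First $34,500 at 37.5% = $12,937.50
Next $167,000 at 31% = $51,770.00
Next $67,500 at 27% = $18,225.00
Remaining $888,850 at 22% = $195,547.00
Fee: $12,937.50 + $51,770.00 + $18,225.00 + $195,547.00 = $278,479.50
$278,479.50 exceeds the $201,100 cap, so the fee is capped at $201,100.00.

$201,100.00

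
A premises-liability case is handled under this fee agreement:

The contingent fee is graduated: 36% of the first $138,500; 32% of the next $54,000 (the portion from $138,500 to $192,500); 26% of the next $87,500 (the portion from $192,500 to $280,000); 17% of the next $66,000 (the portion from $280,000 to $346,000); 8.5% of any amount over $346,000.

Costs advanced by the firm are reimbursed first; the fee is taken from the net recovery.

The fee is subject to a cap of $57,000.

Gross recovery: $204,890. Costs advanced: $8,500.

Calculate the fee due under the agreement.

Fee base (net of costs): $204,890 − $8,500 = $196,390
First $138,500 at 36% = $49,860.00
Next $54,000 at 32% = $17,280.00
Remaining $3,890 at 26% = $1,011.40
Fee: $49,860.00 + $17,280.00 + $1,011.40 = $68,151.40
$68,151.40 exceeds the $57,000 cap, so the fee is capped at $57,000.00.

$57,000.00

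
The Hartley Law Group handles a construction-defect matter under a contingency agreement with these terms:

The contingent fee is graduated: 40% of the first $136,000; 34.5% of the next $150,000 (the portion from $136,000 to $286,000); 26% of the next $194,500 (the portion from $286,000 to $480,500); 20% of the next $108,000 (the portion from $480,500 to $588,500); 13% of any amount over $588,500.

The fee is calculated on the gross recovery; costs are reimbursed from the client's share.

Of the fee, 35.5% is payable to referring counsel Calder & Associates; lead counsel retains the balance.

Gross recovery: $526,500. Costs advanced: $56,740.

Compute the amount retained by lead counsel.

$107,018.40

Fee base is the gross recovery, $526,500; costs are reimbursed separately.
First $136,000 at 40% = $54,400.00
Next $150,000 at 34.5% = $51,750.00
Next $194,500 at 26% = $50,570.00
Remaining $46,000 at 20% = $9,200.00
Fee: $54,400.00 + $51,750.00 + $50,570.00 + $9,200.00 = $165,920.00
Referral share: 35.5% of $165,920.00 = $58,901.60; lead counsel retains $165,920.00 − $58,901.60 = $107,018.40.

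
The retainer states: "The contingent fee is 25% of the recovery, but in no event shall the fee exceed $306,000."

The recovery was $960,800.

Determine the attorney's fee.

$240,200.00

25% of $960,800 = $240,200.00
That is under the $306,000 cap.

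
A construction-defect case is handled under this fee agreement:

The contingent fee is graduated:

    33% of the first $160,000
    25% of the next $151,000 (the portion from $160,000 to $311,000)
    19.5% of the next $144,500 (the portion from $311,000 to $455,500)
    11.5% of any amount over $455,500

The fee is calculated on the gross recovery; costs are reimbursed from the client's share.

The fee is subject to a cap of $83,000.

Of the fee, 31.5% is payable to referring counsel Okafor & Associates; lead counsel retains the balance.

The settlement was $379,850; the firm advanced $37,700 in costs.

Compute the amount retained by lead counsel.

$56,855.00

Fee base is the gross recovery, $379,850; costs are reimbursed separately.
First $160,000 at 33% = $52,800.00
Next $151,000 at 25% = $37,750.00
Remaining $68,850 at 19.5% = $13,425.75
Fee: $52,800.00 + $37,750.00 + $13,425.75 = $103,975.75
$103,975.75 exceeds the $83,000 cap, so the fee is capped at $83,000.00.
Referral share: 31.5% of $83,000.00 = $26,145.00; lead counsel retains $83,000.00 − $26,145.00 = $56,855.00.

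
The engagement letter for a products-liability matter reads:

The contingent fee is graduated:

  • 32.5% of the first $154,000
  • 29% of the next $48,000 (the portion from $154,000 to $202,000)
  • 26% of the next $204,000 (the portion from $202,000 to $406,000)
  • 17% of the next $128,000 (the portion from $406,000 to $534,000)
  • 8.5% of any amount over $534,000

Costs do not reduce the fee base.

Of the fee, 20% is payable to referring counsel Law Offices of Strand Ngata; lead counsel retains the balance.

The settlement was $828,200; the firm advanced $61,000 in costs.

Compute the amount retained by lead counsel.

$131,021.60

Fee base is the gross recovery, $828,200; costs are reimbursed separately.
First $154,000 at 32.5% = $50,050.00
Next $48,000 at 29% = $13,920.00
Next $204,000 at 26% = $53,040.00
Next $128,000 at 17% = $21,760.00
Remaining $294,200 at 8.5% = $25,007.00
Fee: $50,050.00 + $13,920.00 + $53,040.00 + $21,760.00 + $25,007.00 = $163,777.00
Referral share: 20% of $163,777.00 = $32,755.40; lead counsel retains $163,777.00 − $32,755.40 = $131,021.60.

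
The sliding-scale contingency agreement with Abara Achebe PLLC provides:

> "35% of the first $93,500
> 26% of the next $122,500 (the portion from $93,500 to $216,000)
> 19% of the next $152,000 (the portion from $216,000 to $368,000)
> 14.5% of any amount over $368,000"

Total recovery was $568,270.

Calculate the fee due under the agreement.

First $93,500 at 35% = $32,725.00
Next $122,500 at 26% = $31,850.00
Next $152,000 at 19% = $28,880.00
Remaining $200,270 at 14.5% = $29,039.15
Fee: $32,725.00 + $31,850.00 + $28,880.00 + $29,039.15 = $122,494.15

$122,494.15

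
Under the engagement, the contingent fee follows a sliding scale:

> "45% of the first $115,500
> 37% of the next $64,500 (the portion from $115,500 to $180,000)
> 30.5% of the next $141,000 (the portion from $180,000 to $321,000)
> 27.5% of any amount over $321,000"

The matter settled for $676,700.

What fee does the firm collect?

First $115,500 at 45% = $51,975.00
Next $64,500 at 37% = $23,865.00
Next $141,000 at 30.5% = $43,005.00
Remaining $355,700 at 27.5% = $97,817.50
Fee: $51,975.00 + $23,865.00 + $43,005.00 + $97,817.50 = $216,662.50

$216,662.50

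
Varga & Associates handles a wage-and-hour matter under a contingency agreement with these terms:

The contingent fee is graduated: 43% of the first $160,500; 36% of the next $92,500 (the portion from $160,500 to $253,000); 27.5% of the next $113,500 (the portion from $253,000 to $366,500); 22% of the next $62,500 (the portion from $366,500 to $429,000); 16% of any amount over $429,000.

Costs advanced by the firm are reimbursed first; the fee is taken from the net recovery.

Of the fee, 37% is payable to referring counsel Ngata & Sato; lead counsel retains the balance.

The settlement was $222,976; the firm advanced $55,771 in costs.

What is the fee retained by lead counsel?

Fee base (net of costs): $222,976 − $55,771 = $167,205
First $160,500 at 43% = $69,015.00
Remaining $6,705 at 36% = $2,413.80
Fee: $69,015.00 + $2,413.80 = $71,428.80
Referral share: 37% of $71,428.80 = $26,428.66; lead counsel retains $71,428.80 − $26,428.66 = $45,000.14.

$45,000.14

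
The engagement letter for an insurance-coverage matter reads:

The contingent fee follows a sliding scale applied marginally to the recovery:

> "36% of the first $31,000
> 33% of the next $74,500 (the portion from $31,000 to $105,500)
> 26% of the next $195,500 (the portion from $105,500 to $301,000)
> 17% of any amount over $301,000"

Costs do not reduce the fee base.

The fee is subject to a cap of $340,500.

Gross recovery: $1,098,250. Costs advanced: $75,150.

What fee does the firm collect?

Fee base is the gross recovery, $1,098,250; costs are reimbursed separately.
First $31,000 at 36% = $11,160.00
Next $74,500 at 33% = $24,585.00
Next $195,500 at 26% = $50,830.00
Remaining $797,250 at 17% = $135,532.50
Fee: $11,160.00 + $24,585.00 + $50,830.00 + $135,532.50 = $222,107.50
$222,107.50 is under the $340,500 cap.

$222,107.50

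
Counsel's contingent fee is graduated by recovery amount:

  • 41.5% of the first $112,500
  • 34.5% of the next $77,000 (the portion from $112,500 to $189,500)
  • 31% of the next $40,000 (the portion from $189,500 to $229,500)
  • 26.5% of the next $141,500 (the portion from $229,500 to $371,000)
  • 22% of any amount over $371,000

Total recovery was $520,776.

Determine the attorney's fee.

First $112,500 at 41.5% = $46,687.50
Next $77,000 at 34.5% = $26,565.00
Next $40,000 at 31% = $12,400.00
Next $141,500 at 26.5% = $37,497.50
Remaining $149,776 at 22% = $32,950.72
Fee: $46,687.50 + $26,565.00 + $12,400.00 + $37,497.50 + $32,950.72 = $156,100.72

$156,100.72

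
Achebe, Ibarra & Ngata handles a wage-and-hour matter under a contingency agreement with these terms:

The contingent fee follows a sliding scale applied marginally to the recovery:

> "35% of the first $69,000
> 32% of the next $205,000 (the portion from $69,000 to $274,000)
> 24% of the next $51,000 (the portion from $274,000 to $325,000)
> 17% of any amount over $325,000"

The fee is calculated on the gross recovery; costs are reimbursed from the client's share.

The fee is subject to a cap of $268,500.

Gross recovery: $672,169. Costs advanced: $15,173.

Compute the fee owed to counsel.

$161,008.73

Fee base is the gross recovery, $672,169; costs are reimbursed separately.
First $69,000 at 35% = $24,150.00
Next $205,000 at 32% = $65,600.00
Next $51,000 at 24% = $12,240.00
Remaining $347,169 at 17% = $59,018.73
Fee: $24,150.00 + $65,600.00 + $12,240.00 + $59,018.73 = $161,008.73
$161,008.73 is under the $268,500 cap.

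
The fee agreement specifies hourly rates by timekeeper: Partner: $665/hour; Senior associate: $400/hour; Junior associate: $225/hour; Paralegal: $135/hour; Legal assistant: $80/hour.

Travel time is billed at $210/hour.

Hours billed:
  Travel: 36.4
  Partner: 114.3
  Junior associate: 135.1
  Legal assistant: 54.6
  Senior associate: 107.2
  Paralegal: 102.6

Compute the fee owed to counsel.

Partner: 114.3 × $665 = $76,009.50
Senior associate: 107.2 × $400 = $42,880.00
Junior associate: 135.1 × $225 = $30,397.50
Paralegal: 102.6 × $135 = $13,851.00
Legal assistant: 54.6 × $80 = $4,368.00
Subtotal: $76,009.50 + $42,880.00 + $30,397.50 + $13,851.00 + $4,368.00 = $167,506.00
Travel: 36.4 × $210 = $7,644.00
Total: $167,506.00 + $7,644.00 = $175,150.00

$175,150.00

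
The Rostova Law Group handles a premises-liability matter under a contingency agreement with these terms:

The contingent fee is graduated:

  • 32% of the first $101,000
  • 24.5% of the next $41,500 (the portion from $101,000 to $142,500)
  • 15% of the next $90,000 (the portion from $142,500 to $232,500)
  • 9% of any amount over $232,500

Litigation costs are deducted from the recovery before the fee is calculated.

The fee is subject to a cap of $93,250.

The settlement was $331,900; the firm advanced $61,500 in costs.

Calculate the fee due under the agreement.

Fee base (net of costs): $331,900 − $61,500 = $270,400
First $101,000 at 32% = $32,320.00
Next $41,500 at 24.5% = $10,167.50
Next $90,000 at 15% = $13,500.00
Remaining $37,900 at 9% = $3,411.00
Fee: $32,320.00 + $10,167.50 + $13,500.00 + $3,411.00 = $59,398.50
$59,398.50 is under the $93,250 cap.

$59,398.50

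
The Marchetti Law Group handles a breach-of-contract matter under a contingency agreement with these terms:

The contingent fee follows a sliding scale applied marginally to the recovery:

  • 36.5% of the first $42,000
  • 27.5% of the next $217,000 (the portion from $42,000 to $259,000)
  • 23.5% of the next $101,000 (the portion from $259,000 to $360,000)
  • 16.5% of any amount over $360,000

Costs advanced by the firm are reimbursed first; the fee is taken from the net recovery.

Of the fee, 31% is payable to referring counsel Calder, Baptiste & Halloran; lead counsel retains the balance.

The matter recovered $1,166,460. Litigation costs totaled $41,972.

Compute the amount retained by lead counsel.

$155,167.56

Fee base (net of costs): $1,166,460 − $41,972 = $1,124,488
First $42,000 at 36.5% = $15,330.00
Next $217,000 at 27.5% = $59,675.00
Next $101,000 at 23.5% = $23,735.00
Remaining $764,488 at 16.5% = $126,140.52
Fee: $15,330.00 + $59,675.00 + $23,735.00 + $126,140.52 = $224,880.52
Referral share: 31% of $224,880.52 = $69,712.96; lead counsel retains $224,880.52 − $69,712.96 = $155,167.56.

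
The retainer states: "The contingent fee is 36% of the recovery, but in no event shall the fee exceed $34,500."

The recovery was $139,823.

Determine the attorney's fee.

$34,500.00

36% of $139,823 = $50,336.28
That exceeds the $34,500 cap, so the fee is capped at $34,500.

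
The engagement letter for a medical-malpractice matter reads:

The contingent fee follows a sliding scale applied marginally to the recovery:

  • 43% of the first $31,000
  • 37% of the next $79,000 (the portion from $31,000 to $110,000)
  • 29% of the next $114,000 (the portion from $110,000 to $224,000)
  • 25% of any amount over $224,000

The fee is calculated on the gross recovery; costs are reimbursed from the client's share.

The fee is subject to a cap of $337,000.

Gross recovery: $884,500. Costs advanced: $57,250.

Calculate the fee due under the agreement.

$240,745.00

Fee base is the gross recovery, $884,500; costs are reimbursed separately.
First $31,000 at 43% = $13,330.00
Next $79,000 at 37% = $29,230.00
Next $114,000 at 29% = $33,060.00
Remaining $660,500 at 25% = $165,125.00
Fee: $13,330.00 + $29,230.00 + $33,060.00 + $165,125.00 = $240,745.00
$240,745.00 is under the $337,000 cap.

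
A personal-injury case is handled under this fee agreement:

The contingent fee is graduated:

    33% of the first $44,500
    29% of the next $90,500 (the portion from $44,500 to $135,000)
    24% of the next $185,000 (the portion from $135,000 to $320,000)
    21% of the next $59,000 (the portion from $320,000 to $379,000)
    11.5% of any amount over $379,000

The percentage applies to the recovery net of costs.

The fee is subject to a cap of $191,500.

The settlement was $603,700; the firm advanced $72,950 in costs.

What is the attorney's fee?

$115,171.25

Fee base (net of costs): $603,700 − $72,950 = $530,750
First $44,500 at 33% = $14,685.00
Next $90,500 at 29% = $26,245.00
Next $185,000 at 24% = $44,400.00
Next $59,000 at 21% = $12,390.00
Remaining $151,750 at 11.5% = $17,451.25
Fee: $14,685.00 + $26,245.00 + $44,400.00 + $12,390.00 + $17,451.25 = $115,171.25
$115,171.25 is under the $191,500 cap.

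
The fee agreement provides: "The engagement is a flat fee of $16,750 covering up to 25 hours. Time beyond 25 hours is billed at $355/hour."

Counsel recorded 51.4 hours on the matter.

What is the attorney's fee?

$26,122.00

Flat fee: $16,750.00
Excess hours: 51.4 − 25 = 26.4
Overrun: 26.4 × $355 = $9,372.00
Total: $16,750.00 + $9,372.00 = $26,122.00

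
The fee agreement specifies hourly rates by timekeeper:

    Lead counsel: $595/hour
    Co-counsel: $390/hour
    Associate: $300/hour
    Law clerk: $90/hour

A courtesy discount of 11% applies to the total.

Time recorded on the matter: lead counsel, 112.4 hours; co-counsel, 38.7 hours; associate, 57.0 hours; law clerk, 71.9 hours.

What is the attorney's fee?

$93,932.38

Lead counsel: 112.4 × $595 = $66,878.00
Co-counsel: 38.7 × $390 = $15,093.00
Associate: 57.0 × $300 = $17,100.00
Law clerk: 71.9 × $90 = $6,471.00
Subtotal: $105,542.00
Less 11% discount: −$11,609.62
Total: $105,542.00 − $11,609.62 = $93,932.38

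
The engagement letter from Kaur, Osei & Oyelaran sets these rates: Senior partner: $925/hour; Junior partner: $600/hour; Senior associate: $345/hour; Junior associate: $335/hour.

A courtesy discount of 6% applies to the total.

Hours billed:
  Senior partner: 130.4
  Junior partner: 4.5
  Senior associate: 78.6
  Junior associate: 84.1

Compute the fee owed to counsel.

Senior partner: 130.4 × $925 = $120,620.00
Junior partner: 4.5 × $600 = $2,700.00
Senior associate: 78.6 × $345 = $27,117.00
Junior associate: 84.1 × $335 = $28,173.50
Subtotal: $178,610.50
Less 6% discount: −$10,716.63
Total: $178,610.50 − $10,716.63 = $167,893.87

$167,893.87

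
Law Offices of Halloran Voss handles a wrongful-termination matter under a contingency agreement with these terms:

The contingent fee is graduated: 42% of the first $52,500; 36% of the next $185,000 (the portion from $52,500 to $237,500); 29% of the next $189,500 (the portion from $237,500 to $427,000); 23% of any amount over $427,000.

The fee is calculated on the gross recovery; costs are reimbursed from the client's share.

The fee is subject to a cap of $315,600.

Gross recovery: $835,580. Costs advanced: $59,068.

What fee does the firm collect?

Fee base is the gross recovery, $835,580; costs are reimbursed separately.
First $52,500 at 42% = $22,050.00
Next $185,000 at 36% = $66,600.00
Next $189,500 at 29% = $54,955.00
Remaining $408,580 at 23% = $93,973.40
Fee: $22,050.00 + $66,600.00 + $54,955.00 + $93,973.40 = $237,578.40
$237,578.40 is under the $315,600 cap.

$237,578.40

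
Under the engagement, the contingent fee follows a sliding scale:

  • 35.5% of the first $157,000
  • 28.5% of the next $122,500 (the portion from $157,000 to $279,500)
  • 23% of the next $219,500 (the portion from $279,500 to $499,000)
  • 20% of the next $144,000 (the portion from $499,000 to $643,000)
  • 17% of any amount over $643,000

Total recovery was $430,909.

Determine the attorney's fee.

First $157,000 at 35.5% = $55,735.00
Next $122,500 at 28.5% = $34,912.50
Remaining $151,409 at 23% = $34,824.07
Fee: $55,735.00 + $34,912.50 + $34,824.07 = $125,471.57

$125,471.57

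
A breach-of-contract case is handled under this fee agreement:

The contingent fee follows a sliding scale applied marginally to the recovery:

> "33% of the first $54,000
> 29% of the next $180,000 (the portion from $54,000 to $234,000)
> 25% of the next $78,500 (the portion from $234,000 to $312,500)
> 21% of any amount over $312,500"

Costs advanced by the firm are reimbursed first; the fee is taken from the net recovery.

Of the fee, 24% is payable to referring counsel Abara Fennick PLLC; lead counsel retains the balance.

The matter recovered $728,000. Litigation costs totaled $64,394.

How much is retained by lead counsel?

Fee base (net of costs): $728,000 − $64,394 = $663,606
First $54,000 at 33% = $17,820.00
Next $180,000 at 29% = $52,200.00
Next $78,500 at 25% = $19,625.00
Remaining $351,106 at 21% = $73,732.26
Fee: $17,820.00 + $52,200.00 + $19,625.00 + $73,732.26 = $163,377.26
Referral share: 24% of $163,377.26 = $39,210.54; lead counsel retains $163,377.26 − $39,210.54 = $124,166.72.

$124,166.72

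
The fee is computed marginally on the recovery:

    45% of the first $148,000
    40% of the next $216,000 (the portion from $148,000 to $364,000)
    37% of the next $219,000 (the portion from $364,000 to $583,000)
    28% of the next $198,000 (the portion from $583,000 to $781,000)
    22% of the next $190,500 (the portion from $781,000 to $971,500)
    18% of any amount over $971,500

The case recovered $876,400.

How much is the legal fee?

First $148,000 at 45% = $66,600.00
Next $216,000 at 40% = $86,400.00
Next $219,000 at 37% = $81,030.00
Next $198,000 at 28% = $55,440.00
Remaining $95,400 at 22% = $20,988.00
Fee: $66,600.00 + $86,400.00 + $81,030.00 + $55,440.00 + $20,988.00 = $310,458.00

$310,458.00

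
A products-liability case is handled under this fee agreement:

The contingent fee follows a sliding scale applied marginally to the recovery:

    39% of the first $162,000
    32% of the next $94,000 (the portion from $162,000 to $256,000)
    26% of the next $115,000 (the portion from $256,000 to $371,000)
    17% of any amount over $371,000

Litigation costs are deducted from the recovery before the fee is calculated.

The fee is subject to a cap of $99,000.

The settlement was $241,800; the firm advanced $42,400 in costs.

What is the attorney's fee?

$75,148.00

Fee base (net of costs): $241,800 − $42,400 = $199,400
First $162,000 at 39% = $63,180.00
Remaining $37,400 at 32% = $11,968.00
Fee: $63,180.00 + $11,968.00 = $75,148.00
$75,148.00 is under the $99,000 cap.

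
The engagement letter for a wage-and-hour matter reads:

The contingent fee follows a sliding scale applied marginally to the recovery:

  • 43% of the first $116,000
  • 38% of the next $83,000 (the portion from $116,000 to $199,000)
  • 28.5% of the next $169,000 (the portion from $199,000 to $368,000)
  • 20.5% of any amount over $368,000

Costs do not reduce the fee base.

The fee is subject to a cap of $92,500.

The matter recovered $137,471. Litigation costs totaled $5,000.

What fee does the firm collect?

$58,038.98

Fee base is the gross recovery, $137,471; costs are reimbursed separately.
First $116,000 at 43% = $49,880.00
Remaining $21,471 at 38% = $8,158.98
Fee: $49,880.00 + $8,158.98 = $58,038.98
$58,038.98 is under the $92,500 cap.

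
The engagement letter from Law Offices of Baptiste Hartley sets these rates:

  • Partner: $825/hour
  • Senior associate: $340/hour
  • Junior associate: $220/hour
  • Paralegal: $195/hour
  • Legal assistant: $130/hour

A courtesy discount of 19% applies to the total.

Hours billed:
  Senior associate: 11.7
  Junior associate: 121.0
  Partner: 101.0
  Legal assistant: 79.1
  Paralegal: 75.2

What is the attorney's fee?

$112,484.70

Partner: 101.0 × $825 = $83,325.00
Senior associate: 11.7 × $340 = $3,978.00
Junior associate: 121.0 × $220 = $26,620.00
Paralegal: 75.2 × $195 = $14,664.00
Legal assistant: 79.1 × $130 = $10,283.00
Subtotal: $138,870.00
Less 19% discount: −$26,385.30
Total: $138,870.00 − $26,385.30 = $112,484.70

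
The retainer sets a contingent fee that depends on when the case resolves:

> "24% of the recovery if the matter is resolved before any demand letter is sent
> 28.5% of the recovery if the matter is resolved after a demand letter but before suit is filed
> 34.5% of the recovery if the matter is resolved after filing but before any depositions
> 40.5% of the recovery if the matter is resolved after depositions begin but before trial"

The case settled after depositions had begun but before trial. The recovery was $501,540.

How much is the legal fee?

$203,123.70

The matter settled after depositions had begun but before trial, so the 40.5% rate applies.
$501,540 × 40.5% = $203,123.70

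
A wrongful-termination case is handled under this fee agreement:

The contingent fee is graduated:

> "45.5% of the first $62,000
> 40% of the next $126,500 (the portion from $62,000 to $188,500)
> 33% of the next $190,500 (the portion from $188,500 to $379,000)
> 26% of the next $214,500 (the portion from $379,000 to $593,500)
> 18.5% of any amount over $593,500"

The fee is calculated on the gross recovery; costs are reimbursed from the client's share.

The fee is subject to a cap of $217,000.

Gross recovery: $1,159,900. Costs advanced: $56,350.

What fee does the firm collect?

Fee base is the gross recovery, $1,159,900; costs are reimbursed separately.
First $62,000 at 45.5% = $28,210.00
Next $126,500 at 40% = $50,600.00
Next $190,500 at 33% = $62,865.00
Next $214,500 at 26% = $55,770.00
Remaining $566,400 at 18.5% = $104,784.00
Fee: $28,210.00 + $50,600.00 + $62,865.00 + $55,770.00 + $104,784.00 = $302,229.00
$302,229.00 exceeds the $217,000 cap, so the fee is capped at $217,000.00.

$217,000.00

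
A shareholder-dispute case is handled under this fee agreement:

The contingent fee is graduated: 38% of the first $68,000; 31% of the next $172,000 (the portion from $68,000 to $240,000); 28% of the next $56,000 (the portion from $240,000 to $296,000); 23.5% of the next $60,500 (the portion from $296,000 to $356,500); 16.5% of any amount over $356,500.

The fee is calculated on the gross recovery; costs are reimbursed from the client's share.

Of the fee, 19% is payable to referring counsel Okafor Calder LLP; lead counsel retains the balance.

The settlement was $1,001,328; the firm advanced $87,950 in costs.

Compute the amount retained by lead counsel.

$174,517.84

Fee base is the gross recovery, $1,001,328; costs are reimbursed separately.
First $68,000 at 38% = $25,840.00
Next $172,000 at 31% = $53,320.00
Next $56,000 at 28% = $15,680.00
Next $60,500 at 23.5% = $14,217.50
Remaining $644,828 at 16.5% = $106,396.62
Fee: $25,840.00 + $53,320.00 + $15,680.00 + $14,217.50 + $106,396.62 = $215,454.12
Referral share: 19% of $215,454.12 = $40,936.28; lead counsel retains $215,454.12 − $40,936.28 = $174,517.84.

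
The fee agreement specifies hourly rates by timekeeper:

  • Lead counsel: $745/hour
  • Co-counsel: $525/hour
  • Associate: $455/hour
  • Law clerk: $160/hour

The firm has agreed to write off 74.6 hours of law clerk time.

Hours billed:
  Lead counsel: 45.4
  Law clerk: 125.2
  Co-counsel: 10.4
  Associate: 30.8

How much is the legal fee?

$61,393.00

Lead counsel: 45.4 × $745 = $33,823.00
Co-counsel: 10.4 × $525 = $5,460.00
Associate: 30.8 × $455 = $14,014.00
Law clerk: 125.2 × $160 = $20,032.00
Subtotal: $73,329.00
Write-off: 74.6 × $160 = $11,936.00
Total: $73,329.00 − $11,936.00 = $61,393.00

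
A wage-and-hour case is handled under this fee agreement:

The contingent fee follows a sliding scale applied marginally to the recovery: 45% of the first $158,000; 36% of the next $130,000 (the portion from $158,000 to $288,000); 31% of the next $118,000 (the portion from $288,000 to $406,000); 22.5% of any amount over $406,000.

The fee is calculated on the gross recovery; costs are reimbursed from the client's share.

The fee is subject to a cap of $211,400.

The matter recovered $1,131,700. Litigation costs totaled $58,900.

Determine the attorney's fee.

$211,400.00

Fee base is the gross recovery, $1,131,700; costs are reimbursed separately.
First $158,000 at 45% = $71,100.00
Next $130,000 at 36% = $46,800.00
Next $118,000 at 31% = $36,580.00
Remaining $725,700 at 22.5% = $163,282.50
Fee: $71,100.00 + $46,800.00 + $36,580.00 + $163,282.50 = $317,762.50
$317,762.50 exceeds the $211,400 cap, so the fee is capped at $211,400.00.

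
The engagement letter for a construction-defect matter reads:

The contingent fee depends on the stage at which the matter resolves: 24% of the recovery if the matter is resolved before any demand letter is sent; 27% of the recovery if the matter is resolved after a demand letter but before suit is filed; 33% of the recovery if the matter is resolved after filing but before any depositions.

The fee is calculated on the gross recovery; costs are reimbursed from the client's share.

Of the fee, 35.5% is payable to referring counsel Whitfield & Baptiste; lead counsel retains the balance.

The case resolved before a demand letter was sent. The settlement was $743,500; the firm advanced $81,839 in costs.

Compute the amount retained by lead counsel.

Fee base is the gross recovery, $743,500; costs are reimbursed separately.
The matter resolved before a demand letter was sent, so the 24% rate applies.
$743,500 × 24% = $178,440.00
Referral share: 35.5% of $178,440.00 = $63,346.20; lead counsel retains $178,440.00 − $63,346.20 = $115,093.80.

$115,093.80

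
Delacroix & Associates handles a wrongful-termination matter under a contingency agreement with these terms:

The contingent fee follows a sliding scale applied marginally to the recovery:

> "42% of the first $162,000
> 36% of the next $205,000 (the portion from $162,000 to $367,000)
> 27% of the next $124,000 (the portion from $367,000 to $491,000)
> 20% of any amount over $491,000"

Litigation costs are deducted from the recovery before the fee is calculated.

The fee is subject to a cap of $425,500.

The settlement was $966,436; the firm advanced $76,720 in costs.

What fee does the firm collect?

Fee base (net of costs): $966,436 − $76,720 = $889,716
First $162,000 at 42% = $68,040.00
Next $205,000 at 36% = $73,800.00
Next $124,000 at 27% = $33,480.00
Remaining $398,716 at 20% = $79,743.20
Fee: $68,040.00 + $73,800.00 + $33,480.00 + $79,743.20 = $255,063.20
$255,063.20 is under the $425,500 cap.

$255,063.20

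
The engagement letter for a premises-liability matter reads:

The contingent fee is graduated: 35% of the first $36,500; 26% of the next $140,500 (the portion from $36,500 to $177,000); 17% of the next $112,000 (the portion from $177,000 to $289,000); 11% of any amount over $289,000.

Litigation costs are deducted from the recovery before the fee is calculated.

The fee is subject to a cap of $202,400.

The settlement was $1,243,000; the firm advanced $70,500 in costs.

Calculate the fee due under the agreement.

Fee base (net of costs): $1,243,000 − $70,500 = $1,172,500
First $36,500 at 35% = $12,775.00
Next $140,500 at 26% = $36,530.00
Next $112,000 at 17% = $19,040.00
Remaining $883,500 at 11% = $97,185.00
Fee: $12,775.00 + $36,530.00 + $19,040.00 + $97,185.00 = $165,530.00
$165,530.00 is under the $202,400 cap.

$165,530.00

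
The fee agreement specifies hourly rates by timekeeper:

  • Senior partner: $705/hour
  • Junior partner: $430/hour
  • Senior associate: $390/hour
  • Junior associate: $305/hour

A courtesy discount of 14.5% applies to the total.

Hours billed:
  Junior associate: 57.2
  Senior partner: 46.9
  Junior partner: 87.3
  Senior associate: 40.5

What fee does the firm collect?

$88,787.05

Senior partner: 46.9 × $705 = $33,064.50
Junior partner: 87.3 × $430 = $37,539.00
Senior associate: 40.5 × $390 = $15,795.00
Junior associate: 57.2 × $305 = $17,446.00
Subtotal: $103,844.50
Less 14.5% discount: −$15,057.45
Total: $103,844.50 − $15,057.45 = $88,787.05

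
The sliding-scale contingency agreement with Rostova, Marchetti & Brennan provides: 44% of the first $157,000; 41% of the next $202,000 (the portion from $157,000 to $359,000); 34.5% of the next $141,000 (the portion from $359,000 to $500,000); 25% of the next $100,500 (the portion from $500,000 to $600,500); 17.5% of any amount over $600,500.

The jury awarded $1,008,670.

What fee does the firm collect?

First $157,000 at 44% = $69,080.00
Next $202,000 at 41% = $82,820.00
Next $141,000 at 34.5% = $48,645.00
Next $100,500 at 25% = $25,125.00
Remaining $408,170 at 17.5% = $71,429.75
Fee: $69,080.00 + $82,820.00 + $48,645.00 + $25,125.00 + $71,429.75 = $297,099.75

$297,099.75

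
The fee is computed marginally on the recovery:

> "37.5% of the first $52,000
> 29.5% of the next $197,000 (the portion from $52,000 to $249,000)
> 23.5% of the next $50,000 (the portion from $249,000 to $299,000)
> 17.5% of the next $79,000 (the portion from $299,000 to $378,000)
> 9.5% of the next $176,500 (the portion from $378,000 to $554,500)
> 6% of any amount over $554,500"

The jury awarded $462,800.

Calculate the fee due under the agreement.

First $52,000 at 37.5% = $19,500.00
Next $197,000 at 29.5% = $58,115.00
Next $50,000 at 23.5% = $11,750.00
Next $79,000 at 17.5% = $13,825.00
Remaining $84,800 at 9.5% = $8,056.00
Fee: $19,500.00 + $58,115.00 + $11,750.00 + $13,825.00 + $8,056.00 = $111,246.00

$111,246.00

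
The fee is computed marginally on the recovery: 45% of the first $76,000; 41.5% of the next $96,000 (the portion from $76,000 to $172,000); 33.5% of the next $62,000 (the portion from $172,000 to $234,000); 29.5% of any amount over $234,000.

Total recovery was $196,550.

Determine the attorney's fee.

$82,264.25

First $76,000 at 45% = $34,200.00
Next $96,000 at 41.5% = $39,840.00
Remaining $24,550 at 33.5% = $8,224.25
Fee: $34,200.00 + $39,840.00 + $8,224.25 = $82,264.25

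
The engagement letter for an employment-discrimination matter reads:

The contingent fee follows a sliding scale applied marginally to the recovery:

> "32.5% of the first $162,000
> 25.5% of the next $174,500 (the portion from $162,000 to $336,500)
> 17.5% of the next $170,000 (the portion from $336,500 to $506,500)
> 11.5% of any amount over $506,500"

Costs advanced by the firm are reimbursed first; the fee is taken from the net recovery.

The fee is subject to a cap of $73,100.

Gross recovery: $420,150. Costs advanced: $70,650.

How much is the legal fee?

$73,100.00

Fee base (net of costs): $420,150 − $70,650 = $349,500
First $162,000 at 32.5% = $52,650.00
Next $174,500 at 25.5% = $44,497.50
Remaining $13,000 at 17.5% = $2,275.00
Fee: $52,650.00 + $44,497.50 + $2,275.00 = $99,422.50
$99,422.50 exceeds the $73,100 cap, so the fee is capped at $73,100.00.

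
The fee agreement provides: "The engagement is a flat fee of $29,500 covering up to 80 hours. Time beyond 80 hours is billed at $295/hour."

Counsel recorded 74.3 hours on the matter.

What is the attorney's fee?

74.3 hours is within the 80-hour scope; only the flat fee applies.

$29,500.00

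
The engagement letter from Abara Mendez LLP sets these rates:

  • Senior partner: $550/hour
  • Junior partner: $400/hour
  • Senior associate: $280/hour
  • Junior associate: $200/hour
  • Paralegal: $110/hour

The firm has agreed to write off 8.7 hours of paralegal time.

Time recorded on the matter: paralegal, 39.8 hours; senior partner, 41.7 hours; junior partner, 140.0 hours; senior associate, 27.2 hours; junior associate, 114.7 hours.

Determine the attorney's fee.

$112,912.00

Senior partner: 41.7 × $550 = $22,935.00
Junior partner: 140.0 × $400 = $56,000.00
Senior associate: 27.2 × $280 = $7,616.00
Junior associate: 114.7 × $200 = $22,940.00
Paralegal: 39.8 × $110 = $4,378.00
Subtotal: $113,869.00
Write-off: 8.7 × $110 = $957.00
Total: $113,869.00 − $957.00 = $112,912.00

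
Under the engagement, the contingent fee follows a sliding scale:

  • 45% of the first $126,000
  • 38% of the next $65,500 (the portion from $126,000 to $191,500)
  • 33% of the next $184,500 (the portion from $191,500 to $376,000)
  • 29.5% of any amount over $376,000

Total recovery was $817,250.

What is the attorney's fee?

$272,643.75

First $126,000 at 45% = $56,700.00
Next $65,500 at 38% = $24,890.00
Next $184,500 at 33% = $60,885.00
Remaining $441,250 at 29.5% = $130,168.75
Fee: $56,700.00 + $24,890.00 + $60,885.00 + $130,168.75 = $272,643.75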